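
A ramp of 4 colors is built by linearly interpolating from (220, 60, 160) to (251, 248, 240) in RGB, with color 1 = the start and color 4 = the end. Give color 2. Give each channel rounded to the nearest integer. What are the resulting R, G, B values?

With 4 swatches and endpoints inclusive, swatch 2 sits at t = (2 − 1)/(4 − 1) = 1/3 ≈ 0.3333.
R = 220 + 0.3333 × (251 − 220) = 230.332 → 230
G = 60 + 0.3333 × (248 − 60) = 122.66 → 123
B = 160 + 0.3333 × (240 − 160) = 186.664 → 187

(230, 123, 187)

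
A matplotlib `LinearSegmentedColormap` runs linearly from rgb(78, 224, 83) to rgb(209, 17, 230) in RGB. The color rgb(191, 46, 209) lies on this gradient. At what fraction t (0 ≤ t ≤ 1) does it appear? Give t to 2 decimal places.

Invert the lerp on the G channel (largest span, 207): t = (46 − 224) / (17 − 224) = -178/-207 = 0.8599.
Check on R: (191 − 78)/(209 − 78) = 0.8626 ✓

0.86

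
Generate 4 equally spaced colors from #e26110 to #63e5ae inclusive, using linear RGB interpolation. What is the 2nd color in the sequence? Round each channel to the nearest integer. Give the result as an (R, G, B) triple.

With 4 swatches and endpoints inclusive, swatch 2 sits at t = (2 − 1)/(4 − 1) = 1/3 ≈ 0.3333.
#e26110 → (226, 97, 16); #63e5ae → (99, 229, 174).
R = 226 + 0.3333 × (99 − 226) = 183.671 → 184
G = 97 + 0.3333 × (229 − 97) = 140.996 → 141
B = 16 + 0.3333 × (174 − 16) = 68.661 → 69

(184, 141, 69)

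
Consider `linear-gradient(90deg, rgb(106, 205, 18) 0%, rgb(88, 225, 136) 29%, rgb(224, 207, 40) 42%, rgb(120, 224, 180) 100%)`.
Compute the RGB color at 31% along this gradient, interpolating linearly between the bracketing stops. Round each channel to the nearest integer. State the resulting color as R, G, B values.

(109, 222, 121)

31% lies between the 29% and 42% stops, so the local fraction is t = (31 − 29)/(42 − 29) = 2/13 ≈ 0.1538.
R = 88 + 0.1538 × (224 − 88) = 108.917 → 109
G = 225 + 0.1538 × (207 − 225) = 222.232 → 222
B = 136 + 0.1538 × (40 − 136) = 121.235 → 121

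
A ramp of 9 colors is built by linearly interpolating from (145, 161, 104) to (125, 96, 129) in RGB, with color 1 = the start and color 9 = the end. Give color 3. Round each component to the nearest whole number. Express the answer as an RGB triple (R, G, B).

With 9 swatches and endpoints inclusive, swatch 3 sits at t = (3 − 1)/(9 − 1) = 2/8 ≈ 0.25.
R = 145 + 0.25 × (125 − 145) = 140 → 140
G = 161 + 0.25 × (96 − 161) = 144.75 → 145
B = 104 + 0.25 × (129 − 104) = 110.25 → 110

(140, 145, 110)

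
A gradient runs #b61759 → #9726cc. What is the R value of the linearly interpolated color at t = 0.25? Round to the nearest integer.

174

R₁ = 182 (from #b61759), R₂ = 151 (from #9726cc).
R = 182 + 0.25 × (151 − 182) = 174.25 → 174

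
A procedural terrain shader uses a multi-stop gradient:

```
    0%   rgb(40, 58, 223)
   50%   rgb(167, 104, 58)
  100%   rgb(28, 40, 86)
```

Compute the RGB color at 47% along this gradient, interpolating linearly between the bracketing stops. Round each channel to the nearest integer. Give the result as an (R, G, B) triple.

47% lies between the 0% and 50% stops, so the local fraction is t = (47 − 0)/(50 − 0) = 47/50 ≈ 0.94.
R = 40 + 0.94 × (167 − 40) = 159.38 → 159
G = 58 + 0.94 × (104 − 58) = 101.24 → 101
B = 223 + 0.94 × (58 − 223) = 67.9 → 68

(159, 101, 68)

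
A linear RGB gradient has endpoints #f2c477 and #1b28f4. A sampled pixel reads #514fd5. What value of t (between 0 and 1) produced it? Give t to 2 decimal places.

0.75

Invert the lerp on the R channel (largest span, 215): t = (81 − 242) / (27 − 242) = -161/-215 = 0.74884.
Check on G: (79 − 196)/(40 − 196) = 0.75 ✓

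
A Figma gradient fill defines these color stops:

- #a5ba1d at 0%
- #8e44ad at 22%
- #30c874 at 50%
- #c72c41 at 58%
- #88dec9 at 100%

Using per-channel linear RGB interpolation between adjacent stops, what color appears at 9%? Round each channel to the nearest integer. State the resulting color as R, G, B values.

9% lies between the 0% and 22% stops, so the local fraction is t = (9 − 0)/(22 − 0) = 9/22 ≈ 0.4091.
#a5ba1d → (165, 186, 29); #8e44ad → (142, 68, 173).
R = 165 + 0.4091 × (142 − 165) = 155.591 → 156
G = 186 + 0.4091 × (68 − 186) = 137.726 → 138
B = 29 + 0.4091 × (173 − 29) = 87.91 → 88

(156, 138, 88)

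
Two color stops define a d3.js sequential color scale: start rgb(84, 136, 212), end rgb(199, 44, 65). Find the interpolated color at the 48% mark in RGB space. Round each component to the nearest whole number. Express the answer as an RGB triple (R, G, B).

48% corresponds to t = 0.48.
R = 84 + 0.48 × (199 − 84) = 84 + 0.48 × 115 = 139.2 → 139
G = 136 + 0.48 × (44 − 136) = 136 + 0.48 × -92 = 91.84 → 92
B = 212 + 0.48 × (65 − 212) = 212 + 0.48 × -147 = 141.44 → 141
So the blended color is (139, 92, 141), about #8b5c8d.

(139, 92, 141)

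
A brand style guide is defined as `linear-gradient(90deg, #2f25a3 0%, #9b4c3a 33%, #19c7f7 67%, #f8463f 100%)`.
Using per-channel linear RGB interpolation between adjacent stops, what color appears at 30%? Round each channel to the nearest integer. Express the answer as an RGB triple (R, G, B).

30% lies between the 0% and 33% stops, so the local fraction is t = (30 − 0)/(33 − 0) = 30/33 ≈ 0.9091.
#2f25a3 → (47, 37, 163); #9b4c3a → (155, 76, 58).
R = 47 + 0.9091 × (155 − 47) = 145.183 → 145
G = 37 + 0.9091 × (76 − 37) = 72.455 → 72
B = 163 + 0.9091 × (58 − 163) = 67.544 → 68

(145, 72, 68)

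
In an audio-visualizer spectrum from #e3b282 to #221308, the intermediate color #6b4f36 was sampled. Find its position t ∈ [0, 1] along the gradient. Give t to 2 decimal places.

0.62

Invert the lerp on the R channel (largest span, 193): t = (107 − 227) / (34 − 227) = -120/-193 = 0.62176.
Check on G: (79 − 178)/(19 − 178) = 0.6226 ✓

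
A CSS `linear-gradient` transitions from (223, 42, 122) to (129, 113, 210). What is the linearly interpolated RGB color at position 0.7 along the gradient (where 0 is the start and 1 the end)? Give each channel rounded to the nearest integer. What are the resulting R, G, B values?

(157, 92, 184)

R = 223 + 0.7 × (129 − 223) = 223 + 0.7 × -94 = 157.2 → 157
G = 42 + 0.7 × (113 − 42) = 42 + 0.7 × 71 = 91.7 → 92
B = 122 + 0.7 × (210 − 122) = 122 + 0.7 × 88 = 183.6 → 184
So the blended color is (157, 92, 184), about #9d5cb8.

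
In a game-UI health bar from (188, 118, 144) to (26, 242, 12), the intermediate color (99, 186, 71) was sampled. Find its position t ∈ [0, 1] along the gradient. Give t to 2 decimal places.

Invert the lerp on the R channel (largest span, 162): t = (99 − 188) / (26 − 188) = -89/-162 = 0.54938.
Check on G: (186 − 118)/(242 − 118) = 0.5484 ✓

0.55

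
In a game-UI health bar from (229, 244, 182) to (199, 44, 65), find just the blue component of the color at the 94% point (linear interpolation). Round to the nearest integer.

72

B = 182 + 0.94 × (65 − 182) = 72.02 → 72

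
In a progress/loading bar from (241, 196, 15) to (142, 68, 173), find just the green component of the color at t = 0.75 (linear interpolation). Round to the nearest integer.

G = 196 + 0.75 × (68 − 196) = 100 → 100

100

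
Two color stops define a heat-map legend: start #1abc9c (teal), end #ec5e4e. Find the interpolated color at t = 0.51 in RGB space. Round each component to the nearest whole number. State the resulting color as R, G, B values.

(133, 140, 116)

#1abc9c → (26, 188, 156); #ec5e4e → (236, 94, 78).
R = 26 + 0.51 × (236 − 26) = 26 + 0.51 × 210 = 133.1 → 133
G = 188 + 0.51 × (94 − 188) = 188 + 0.51 × -94 = 140.06 → 140
B = 156 + 0.51 × (78 − 156) = 156 + 0.51 × -78 = 116.22 → 116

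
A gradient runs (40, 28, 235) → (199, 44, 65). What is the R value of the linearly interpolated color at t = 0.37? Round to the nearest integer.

R = 40 + 0.37 × (199 − 40) = 98.83 → 99

99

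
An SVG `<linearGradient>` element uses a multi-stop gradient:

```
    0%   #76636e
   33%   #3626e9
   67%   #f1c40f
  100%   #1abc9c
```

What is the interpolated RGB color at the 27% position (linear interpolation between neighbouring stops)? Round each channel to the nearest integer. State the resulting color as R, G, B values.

27% lies between the 0% and 33% stops, so the local fraction is t = (27 − 0)/(33 − 0) = 27/33 ≈ 0.8182.
#76636e → (118, 99, 110); #3626e9 → (54, 38, 233).
R = 118 + 0.8182 × (54 − 118) = 65.635 → 66
G = 99 + 0.8182 × (38 − 99) = 49.09 → 49
B = 110 + 0.8182 × (233 − 110) = 210.639 → 211

(66, 49, 211)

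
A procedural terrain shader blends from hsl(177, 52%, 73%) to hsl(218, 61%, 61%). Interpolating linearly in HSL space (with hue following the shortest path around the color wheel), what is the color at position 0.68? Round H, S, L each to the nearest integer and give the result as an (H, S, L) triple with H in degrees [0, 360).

Hue arc: Δh = 218 − 177 = 41° (|Δh| ≤ 180, already the shorter path).
H = 177 + 0.68 × (41) = 204.88 → 205°
S = 52 + 0.68 × (61 − 52) = 58.12 → 58%
L = 73 + 0.68 × (61 − 73) = 64.84 → 65%

(205, 58, 65)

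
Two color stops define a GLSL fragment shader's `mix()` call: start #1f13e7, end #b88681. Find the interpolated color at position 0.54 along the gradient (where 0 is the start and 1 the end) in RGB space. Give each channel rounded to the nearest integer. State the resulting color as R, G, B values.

#1f13e7 → (31, 19, 231); #b88681 → (184, 134, 129).
R = 31 + 0.54 × (184 − 31) = 31 + 0.54 × 153 = 113.62 → 114
G = 19 + 0.54 × (134 − 19) = 19 + 0.54 × 115 = 81.1 → 81
B = 231 + 0.54 × (129 − 231) = 231 + 0.54 × -102 = 175.92 → 176

(114, 81, 176)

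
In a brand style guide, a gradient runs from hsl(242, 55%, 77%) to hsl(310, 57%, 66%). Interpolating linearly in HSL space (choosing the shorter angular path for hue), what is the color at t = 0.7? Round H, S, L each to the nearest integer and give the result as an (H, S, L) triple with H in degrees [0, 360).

(290, 56, 69)

Hue arc: Δh = 310 − 242 = 68° (|Δh| ≤ 180, already the shorter path).
H = 242 + 0.7 × (68) = 289.6 → 290°
S = 55 + 0.7 × (57 − 55) = 56.4 → 56%
L = 77 + 0.7 × (66 − 77) = 69.3 → 69%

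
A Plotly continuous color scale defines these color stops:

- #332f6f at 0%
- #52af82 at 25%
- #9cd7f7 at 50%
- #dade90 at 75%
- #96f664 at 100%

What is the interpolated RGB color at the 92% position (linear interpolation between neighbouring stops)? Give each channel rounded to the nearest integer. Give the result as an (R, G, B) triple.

92% lies between the 75% and 100% stops, so the local fraction is t = (92 − 75)/(100 − 75) = 17/25 ≈ 0.68.
#dade90 → (218, 222, 144); #96f664 → (150, 246, 100).
R = 218 + 0.68 × (150 − 218) = 171.76 → 172
G = 222 + 0.68 × (246 − 222) = 238.32 → 238
B = 144 + 0.68 × (100 − 144) = 114.08 → 114

(172, 238, 114)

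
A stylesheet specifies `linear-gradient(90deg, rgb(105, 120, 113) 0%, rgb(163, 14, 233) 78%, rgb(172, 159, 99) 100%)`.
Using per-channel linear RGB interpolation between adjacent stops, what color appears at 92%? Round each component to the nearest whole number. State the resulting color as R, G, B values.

(169, 106, 148)

92% lies between the 78% and 100% stops, so the local fraction is t = (92 − 78)/(100 − 78) = 14/22 ≈ 0.6364.
R = 163 + 0.6364 × (172 − 163) = 168.728 → 169
G = 14 + 0.6364 × (159 − 14) = 106.278 → 106
B = 233 + 0.6364 × (99 − 233) = 147.722 → 148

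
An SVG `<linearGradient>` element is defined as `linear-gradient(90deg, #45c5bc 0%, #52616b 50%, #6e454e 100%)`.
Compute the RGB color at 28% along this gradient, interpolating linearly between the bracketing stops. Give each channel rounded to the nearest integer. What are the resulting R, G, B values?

(76, 141, 143)

28% lies between the 0% and 50% stops, so the local fraction is t = (28 − 0)/(50 − 0) = 28/50 ≈ 0.56.
#45c5bc → (69, 197, 188); #52616b → (82, 97, 107).
R = 69 + 0.56 × (82 − 69) = 76.28 → 76
G = 197 + 0.56 × (97 − 197) = 141 → 141
B = 188 + 0.56 × (107 − 188) = 142.64 → 143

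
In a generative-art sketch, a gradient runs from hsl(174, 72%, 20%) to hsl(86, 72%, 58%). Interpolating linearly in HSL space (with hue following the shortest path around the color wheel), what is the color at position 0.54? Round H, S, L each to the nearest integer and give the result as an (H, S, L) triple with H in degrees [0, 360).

Hue arc: Δh = 86 − 174 = -88° (|Δh| ≤ 180, already the shorter path).
H = 174 + 0.54 × (-88) = 126.48 → 126°
S = 72 + 0.54 × (72 − 72) = 72 → 72%
L = 20 + 0.54 × (58 − 20) = 40.52 → 41%

(126, 72, 41)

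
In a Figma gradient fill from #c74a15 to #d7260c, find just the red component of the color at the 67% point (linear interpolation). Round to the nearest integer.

R₁ = 199 (from #c74a15), R₂ = 215 (from #d7260c).
R = 199 + 0.67 × (215 − 199) = 209.72 → 210

210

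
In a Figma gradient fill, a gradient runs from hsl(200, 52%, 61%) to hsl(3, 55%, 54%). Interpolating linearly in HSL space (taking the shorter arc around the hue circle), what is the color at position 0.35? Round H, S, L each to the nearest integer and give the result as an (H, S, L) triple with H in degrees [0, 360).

Hue: 3 − 200 = -197°, but |-197| > 180 so the shorter arc goes the other way: Δh = -197 + 360 = 163°.
H = 200 + 0.35 × (163) = 257.05 → 257°
S = 52 + 0.35 × (55 − 52) = 53.05 → 53%
L = 61 + 0.35 × (54 − 61) = 58.55 → 59%

(257, 53, 59)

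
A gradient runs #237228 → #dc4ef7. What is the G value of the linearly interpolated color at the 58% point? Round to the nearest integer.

93

G₁ = 114 (from #237228), G₂ = 78 (from #dc4ef7).
G = 114 + 0.58 × (78 − 114) = 93.12 → 93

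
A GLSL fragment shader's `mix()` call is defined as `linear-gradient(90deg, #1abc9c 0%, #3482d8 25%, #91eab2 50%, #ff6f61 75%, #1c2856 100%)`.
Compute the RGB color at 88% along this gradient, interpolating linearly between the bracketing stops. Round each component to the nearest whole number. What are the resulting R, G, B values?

(137, 74, 91)

88% lies between the 75% and 100% stops, so the local fraction is t = (88 − 75)/(100 − 75) = 13/25 ≈ 0.52.
#ff6f61 → (255, 111, 97); #1c2856 → (28, 40, 86).
R = 255 + 0.52 × (28 − 255) = 136.96 → 137
G = 111 + 0.52 × (40 − 111) = 74.08 → 74
B = 97 + 0.52 × (86 − 97) = 91.28 → 91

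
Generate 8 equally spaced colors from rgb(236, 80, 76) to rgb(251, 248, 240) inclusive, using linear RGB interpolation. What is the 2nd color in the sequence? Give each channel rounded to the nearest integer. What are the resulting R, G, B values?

(238, 104, 99)

With 8 swatches and endpoints inclusive, swatch 2 sits at t = (2 − 1)/(8 − 1) = 1/7 ≈ 0.1429.
R = 236 + 0.1429 × (251 − 236) = 238.143 → 238
G = 80 + 0.1429 × (248 − 80) = 104.007 → 104
B = 76 + 0.1429 × (240 − 76) = 99.436 → 99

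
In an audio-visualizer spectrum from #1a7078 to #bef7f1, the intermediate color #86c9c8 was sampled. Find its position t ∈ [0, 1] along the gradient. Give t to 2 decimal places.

0.66

Invert the lerp on the R channel (largest span, 164): t = (134 − 26) / (190 − 26) = 108/164 = 0.65854.
Check on G: (201 − 112)/(247 − 112) = 0.6593 ✓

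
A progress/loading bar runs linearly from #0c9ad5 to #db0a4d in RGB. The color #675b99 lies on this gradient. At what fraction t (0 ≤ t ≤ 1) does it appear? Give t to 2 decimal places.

0.44

Invert the lerp on the R channel (largest span, 207): t = (103 − 12) / (219 − 12) = 91/207 = 0.43961.
Check on G: (91 − 154)/(10 − 154) = 0.4375 ✓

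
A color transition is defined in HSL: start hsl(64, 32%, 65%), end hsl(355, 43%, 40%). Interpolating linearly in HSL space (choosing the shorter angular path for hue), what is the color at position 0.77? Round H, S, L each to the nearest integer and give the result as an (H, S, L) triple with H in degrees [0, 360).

Hue: 355 − 64 = 291°, but |291| > 180 so the shorter arc goes the other way: Δh = 291 − 360 = -69°.
H = 64 + 0.77 × (-69) = 10.87 → 11°
S = 32 + 0.77 × (43 − 32) = 40.47 → 40%
L = 65 + 0.77 × (40 − 65) = 45.75 → 46%

(11, 40, 46)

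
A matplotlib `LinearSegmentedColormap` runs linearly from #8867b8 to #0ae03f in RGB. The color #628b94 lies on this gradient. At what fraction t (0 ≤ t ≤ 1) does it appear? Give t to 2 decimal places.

0.30

Invert the lerp on the R channel (largest span, 126): t = (98 − 136) / (10 − 136) = -38/-126 = 0.30159.
Check on G: (139 − 103)/(224 − 103) = 0.2975 ✓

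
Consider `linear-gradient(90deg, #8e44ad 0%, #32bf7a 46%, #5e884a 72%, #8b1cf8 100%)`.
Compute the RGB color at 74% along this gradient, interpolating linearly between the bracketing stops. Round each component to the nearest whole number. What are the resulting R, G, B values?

74% lies between the 72% and 100% stops, so the local fraction is t = (74 − 72)/(100 − 72) = 2/28 ≈ 0.0714.
#5e884a → (94, 136, 74); #8b1cf8 → (139, 28, 248).
R = 94 + 0.0714 × (139 − 94) = 97.213 → 97
G = 136 + 0.0714 × (28 − 136) = 128.289 → 128
B = 74 + 0.0714 × (248 − 74) = 86.424 → 86

(97, 128, 86)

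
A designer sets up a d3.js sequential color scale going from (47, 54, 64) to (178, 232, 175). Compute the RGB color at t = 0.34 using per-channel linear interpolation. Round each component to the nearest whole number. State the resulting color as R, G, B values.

(92, 115, 102)

R = 47 + 0.34 × (178 − 47) = 47 + 0.34 × 131 = 91.54 → 92
G = 54 + 0.34 × (232 − 54) = 54 + 0.34 × 178 = 114.52 → 115
B = 64 + 0.34 × (175 − 64) = 64 + 0.34 × 111 = 101.74 → 102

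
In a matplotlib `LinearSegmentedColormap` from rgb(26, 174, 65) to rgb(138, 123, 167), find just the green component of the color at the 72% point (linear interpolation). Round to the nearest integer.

G = 174 + 0.72 × (123 − 174) = 137.28 → 137

137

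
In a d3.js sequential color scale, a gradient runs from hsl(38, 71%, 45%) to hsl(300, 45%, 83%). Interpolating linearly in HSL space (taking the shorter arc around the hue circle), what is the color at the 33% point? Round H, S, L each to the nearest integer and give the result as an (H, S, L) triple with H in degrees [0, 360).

Hue: 300 − 38 = 262°, but |262| > 180 so the shorter arc goes the other way: Δh = 262 − 360 = -98°.
H = 38 + 0.33 × (-98) = 5.66 → 6°
S = 71 + 0.33 × (45 − 71) = 62.42 → 62%
L = 45 + 0.33 × (83 − 45) = 57.54 → 58%

(6, 62, 58)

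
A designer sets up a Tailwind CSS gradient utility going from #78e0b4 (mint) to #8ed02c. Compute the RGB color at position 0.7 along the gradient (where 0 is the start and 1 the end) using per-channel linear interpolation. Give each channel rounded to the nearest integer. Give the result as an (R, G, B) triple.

#78e0b4 → (120, 224, 180); #8ed02c → (142, 208, 44).
R = 120 + 0.7 × (142 − 120) = 120 + 0.7 × 22 = 135.4 → 135
G = 224 + 0.7 × (208 − 224) = 224 + 0.7 × -16 = 212.8 → 213
B = 180 + 0.7 × (44 − 180) = 180 + 0.7 × -136 = 84.8 → 85

(135, 213, 85)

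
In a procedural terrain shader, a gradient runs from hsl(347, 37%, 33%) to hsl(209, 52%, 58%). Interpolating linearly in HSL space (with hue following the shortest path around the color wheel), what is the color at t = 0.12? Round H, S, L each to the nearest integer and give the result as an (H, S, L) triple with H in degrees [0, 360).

Hue arc: Δh = 209 − 347 = -138° (|Δh| ≤ 180, already the shorter path).
H = 347 + 0.12 × (-138) = 330.44 → 330°
S = 37 + 0.12 × (52 − 37) = 38.8 → 39%
L = 33 + 0.12 × (58 − 33) = 36 → 36%

(330, 39, 36)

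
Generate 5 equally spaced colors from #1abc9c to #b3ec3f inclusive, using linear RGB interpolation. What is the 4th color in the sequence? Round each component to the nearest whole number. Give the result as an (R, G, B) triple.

With 5 swatches and endpoints inclusive, swatch 4 sits at t = (4 − 1)/(5 − 1) = 3/4 ≈ 0.75.
#1abc9c → (26, 188, 156); #b3ec3f → (179, 236, 63).
R = 26 + 0.75 × (179 − 26) = 140.75 → 141
G = 188 + 0.75 × (236 − 188) = 224 → 224
B = 156 + 0.75 × (63 − 156) = 86.25 → 86

(141, 224, 86)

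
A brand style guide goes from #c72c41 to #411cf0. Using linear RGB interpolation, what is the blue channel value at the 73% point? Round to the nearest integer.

B₁ = 65 (from #c72c41), B₂ = 240 (from #411cf0).
B = 65 + 0.73 × (240 − 65) = 192.75 → 193

193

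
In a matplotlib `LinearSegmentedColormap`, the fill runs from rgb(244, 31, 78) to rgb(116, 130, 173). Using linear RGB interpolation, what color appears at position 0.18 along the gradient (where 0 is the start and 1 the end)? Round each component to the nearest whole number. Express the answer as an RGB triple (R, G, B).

(221, 49, 95)

R = 244 + 0.18 × (116 − 244) = 244 + 0.18 × -128 = 220.96 → 221
G = 31 + 0.18 × (130 − 31) = 31 + 0.18 × 99 = 48.82 → 49
B = 78 + 0.18 × (173 − 78) = 78 + 0.18 × 95 = 95.1 → 95
So the blended color is (221, 49, 95), about #dd315f.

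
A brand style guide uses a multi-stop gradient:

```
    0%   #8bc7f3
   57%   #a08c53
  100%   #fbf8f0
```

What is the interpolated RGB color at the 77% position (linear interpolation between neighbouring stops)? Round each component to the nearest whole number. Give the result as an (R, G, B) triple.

(202, 190, 156)

77% lies between the 57% and 100% stops, so the local fraction is t = (77 − 57)/(100 − 57) = 20/43 ≈ 0.4651.
#a08c53 → (160, 140, 83); #fbf8f0 → (251, 248, 240).
R = 160 + 0.4651 × (251 − 160) = 202.324 → 202
G = 140 + 0.4651 × (248 − 140) = 190.231 → 190
B = 83 + 0.4651 × (240 − 83) = 156.021 → 156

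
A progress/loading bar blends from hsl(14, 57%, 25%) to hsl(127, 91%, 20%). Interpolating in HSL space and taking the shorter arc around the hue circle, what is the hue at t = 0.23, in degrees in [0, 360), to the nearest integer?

Hue arc: Δh = 127 − 14 = 113° (|Δh| ≤ 180, already the shorter path).
H = 14 + 0.23 × (113) = 39.99 → 40°

40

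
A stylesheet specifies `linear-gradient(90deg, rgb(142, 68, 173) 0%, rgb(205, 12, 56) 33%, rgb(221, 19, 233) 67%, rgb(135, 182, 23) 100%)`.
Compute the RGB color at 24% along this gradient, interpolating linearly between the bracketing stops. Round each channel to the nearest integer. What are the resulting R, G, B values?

(188, 27, 88)

24% lies between the 0% and 33% stops, so the local fraction is t = (24 − 0)/(33 − 0) = 24/33 ≈ 0.7273.
R = 142 + 0.7273 × (205 − 142) = 187.82 → 188
G = 68 + 0.7273 × (12 − 68) = 27.271 → 27
B = 173 + 0.7273 × (56 − 173) = 87.906 → 88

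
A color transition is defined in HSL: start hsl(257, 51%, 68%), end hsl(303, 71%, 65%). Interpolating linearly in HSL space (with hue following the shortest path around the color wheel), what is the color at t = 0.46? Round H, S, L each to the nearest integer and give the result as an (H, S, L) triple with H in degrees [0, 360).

Hue arc: Δh = 303 − 257 = 46° (|Δh| ≤ 180, already the shorter path).
H = 257 + 0.46 × (46) = 278.16 → 278°
S = 51 + 0.46 × (71 − 51) = 60.2 → 60%
L = 68 + 0.46 × (65 − 68) = 66.62 → 67%

(278, 60, 67)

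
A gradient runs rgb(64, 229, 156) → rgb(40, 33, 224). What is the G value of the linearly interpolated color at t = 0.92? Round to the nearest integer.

G = 229 + 0.92 × (33 − 229) = 48.68 → 49

49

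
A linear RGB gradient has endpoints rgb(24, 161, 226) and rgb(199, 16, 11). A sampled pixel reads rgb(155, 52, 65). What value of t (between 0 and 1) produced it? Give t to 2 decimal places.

0.75

Invert the lerp on the B channel (largest span, 215): t = (65 − 226) / (11 − 226) = -161/-215 = 0.74884.
Check on R: (155 − 24)/(199 − 24) = 0.7486 ✓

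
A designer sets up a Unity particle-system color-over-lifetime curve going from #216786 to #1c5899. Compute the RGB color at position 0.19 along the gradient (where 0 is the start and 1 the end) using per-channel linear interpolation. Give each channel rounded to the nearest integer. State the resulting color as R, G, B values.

(32, 100, 138)

#216786 → (33, 103, 134); #1c5899 → (28, 88, 153).
R = 33 + 0.19 × (28 − 33) = 33 + 0.19 × -5 = 32.05 → 32
G = 103 + 0.19 × (88 − 103) = 103 + 0.19 × -15 = 100.15 → 100
B = 134 + 0.19 × (153 − 134) = 134 + 0.19 × 19 = 137.61 → 138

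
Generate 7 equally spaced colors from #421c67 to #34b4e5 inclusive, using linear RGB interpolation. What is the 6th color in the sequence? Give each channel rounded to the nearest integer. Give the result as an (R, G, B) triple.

(54, 155, 208)

With 7 swatches and endpoints inclusive, swatch 6 sits at t = (6 − 1)/(7 − 1) = 5/6 ≈ 0.8333.
#421c67 → (66, 28, 103); #34b4e5 → (52, 180, 229).
R = 66 + 0.8333 × (52 − 66) = 54.334 → 54
G = 28 + 0.8333 × (180 − 28) = 154.662 → 155
B = 103 + 0.8333 × (229 − 103) = 207.996 → 208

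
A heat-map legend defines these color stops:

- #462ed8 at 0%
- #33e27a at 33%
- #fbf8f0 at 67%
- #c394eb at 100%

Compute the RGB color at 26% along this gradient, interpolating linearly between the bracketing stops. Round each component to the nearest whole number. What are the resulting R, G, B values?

(55, 188, 142)

26% lies between the 0% and 33% stops, so the local fraction is t = (26 − 0)/(33 − 0) = 26/33 ≈ 0.7879.
#462ed8 → (70, 46, 216); #33e27a → (51, 226, 122).
R = 70 + 0.7879 × (51 − 70) = 55.03 → 55
G = 46 + 0.7879 × (226 − 46) = 187.822 → 188
B = 216 + 0.7879 × (122 − 216) = 141.937 → 142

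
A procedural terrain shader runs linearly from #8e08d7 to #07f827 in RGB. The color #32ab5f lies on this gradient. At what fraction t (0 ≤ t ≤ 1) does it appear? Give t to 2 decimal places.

0.68

Invert the lerp on the G channel (largest span, 240): t = (171 − 8) / (248 − 8) = 163/240 = 0.67917.
Check on R: (50 − 142)/(7 − 142) = 0.6815 ✓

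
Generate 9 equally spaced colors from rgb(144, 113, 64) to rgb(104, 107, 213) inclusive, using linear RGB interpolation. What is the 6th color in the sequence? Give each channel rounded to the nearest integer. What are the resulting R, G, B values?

With 9 swatches and endpoints inclusive, swatch 6 sits at t = (6 − 1)/(9 − 1) = 5/8 ≈ 0.625.
R = 144 + 0.625 × (104 − 144) = 119 → 119
G = 113 + 0.625 × (107 − 113) = 109.25 → 109
B = 64 + 0.625 × (213 − 64) = 157.125 → 157

(119, 109, 157)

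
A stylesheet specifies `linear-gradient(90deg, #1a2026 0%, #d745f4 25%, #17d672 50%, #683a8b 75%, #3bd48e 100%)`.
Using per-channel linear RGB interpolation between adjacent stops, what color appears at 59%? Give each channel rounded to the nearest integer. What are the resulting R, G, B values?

59% lies between the 50% and 75% stops, so the local fraction is t = (59 − 50)/(75 − 50) = 9/25 ≈ 0.36.
#17d672 → (23, 214, 114); #683a8b → (104, 58, 139).
R = 23 + 0.36 × (104 − 23) = 52.16 → 52
G = 214 + 0.36 × (58 − 214) = 157.84 → 158
B = 114 + 0.36 × (139 − 114) = 123 → 123

(52, 158, 123)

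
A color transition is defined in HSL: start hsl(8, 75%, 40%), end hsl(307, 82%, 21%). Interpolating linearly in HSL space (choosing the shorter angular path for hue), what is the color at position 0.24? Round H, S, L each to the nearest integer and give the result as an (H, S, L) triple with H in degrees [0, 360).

Hue: 307 − 8 = 299°, but |299| > 180 so the shorter arc goes the other way: Δh = 299 − 360 = -61°.
H = 8 + 0.24 × (-61) = -6.64 → -7 → -7 mod 360 = 353°
S = 75 + 0.24 × (82 − 75) = 76.68 → 77%
L = 40 + 0.24 × (21 − 40) = 35.44 → 35%

(353, 77, 35)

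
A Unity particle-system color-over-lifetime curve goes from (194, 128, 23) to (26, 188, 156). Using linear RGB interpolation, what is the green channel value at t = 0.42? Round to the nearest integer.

G = 128 + 0.42 × (188 − 128) = 153.2 → 153

153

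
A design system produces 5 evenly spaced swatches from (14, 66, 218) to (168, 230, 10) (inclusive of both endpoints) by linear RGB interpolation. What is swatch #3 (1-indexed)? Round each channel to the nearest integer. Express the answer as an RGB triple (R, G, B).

With 5 swatches and endpoints inclusive, swatch 3 sits at t = (3 − 1)/(5 − 1) = 2/4 ≈ 0.5.
R = 14 + 0.5 × (168 − 14) = 91 → 91
G = 66 + 0.5 × (230 − 66) = 148 → 148
B = 218 + 0.5 × (10 − 218) = 114 → 114

(91, 148, 114)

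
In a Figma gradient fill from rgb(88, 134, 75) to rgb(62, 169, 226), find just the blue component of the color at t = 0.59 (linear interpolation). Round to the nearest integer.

164

B = 75 + 0.59 × (226 − 75) = 164.09 → 164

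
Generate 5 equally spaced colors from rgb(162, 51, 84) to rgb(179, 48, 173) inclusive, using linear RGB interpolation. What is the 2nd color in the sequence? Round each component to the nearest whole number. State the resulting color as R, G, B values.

(166, 50, 106)

With 5 swatches and endpoints inclusive, swatch 2 sits at t = (2 − 1)/(5 − 1) = 1/4 ≈ 0.25.
R = 162 + 0.25 × (179 − 162) = 166.25 → 166
G = 51 + 0.25 × (48 − 51) = 50.25 → 50
B = 84 + 0.25 × (173 − 84) = 106.25 → 106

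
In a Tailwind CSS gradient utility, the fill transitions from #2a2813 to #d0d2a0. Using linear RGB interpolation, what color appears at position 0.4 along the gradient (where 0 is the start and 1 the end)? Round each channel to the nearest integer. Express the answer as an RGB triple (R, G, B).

#2a2813 → (42, 40, 19); #d0d2a0 → (208, 210, 160).
R = 42 + 0.4 × (208 − 42) = 42 + 0.4 × 166 = 108.4 → 108
G = 40 + 0.4 × (210 − 40) = 40 + 0.4 × 170 = 108 → 108
B = 19 + 0.4 × (160 − 19) = 19 + 0.4 × 141 = 75.4 → 75

(108, 108, 75)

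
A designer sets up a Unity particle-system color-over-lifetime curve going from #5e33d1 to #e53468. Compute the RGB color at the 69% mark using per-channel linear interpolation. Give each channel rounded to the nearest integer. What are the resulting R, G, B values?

#5e33d1 → (94, 51, 209); #e53468 → (229, 52, 104).
69% corresponds to t = 0.69.
R = 94 + 0.69 × (229 − 94) = 94 + 0.69 × 135 = 187.15 → 187
G = 51 + 0.69 × (52 − 51) = 51 + 0.69 × 1 = 51.69 → 52
B = 209 + 0.69 × (104 − 209) = 209 + 0.69 × -105 = 136.55 → 137
So the blended color is (187, 52, 137), about #bb3489.

(187, 52, 137)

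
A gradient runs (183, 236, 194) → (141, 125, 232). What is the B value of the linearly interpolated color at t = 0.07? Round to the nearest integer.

B = 194 + 0.07 × (232 − 194) = 196.66 → 197

197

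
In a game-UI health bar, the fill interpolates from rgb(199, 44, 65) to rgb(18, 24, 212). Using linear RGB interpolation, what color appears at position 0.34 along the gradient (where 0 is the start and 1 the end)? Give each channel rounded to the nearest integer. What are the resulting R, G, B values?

R = 199 + 0.34 × (18 − 199) = 199 + 0.34 × -181 = 137.46 → 137
G = 44 + 0.34 × (24 − 44) = 44 + 0.34 × -20 = 37.2 → 37
B = 65 + 0.34 × (212 − 65) = 65 + 0.34 × 147 = 114.98 → 115
So the blended color is (137, 37, 115), about #892573.

(137, 37, 115)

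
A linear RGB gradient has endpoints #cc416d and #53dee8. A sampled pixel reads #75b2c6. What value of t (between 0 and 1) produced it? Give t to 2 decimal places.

0.72

Invert the lerp on the G channel (largest span, 157): t = (178 − 65) / (222 − 65) = 113/157 = 0.71975.
Check on R: (117 − 204)/(83 − 204) = 0.719 ✓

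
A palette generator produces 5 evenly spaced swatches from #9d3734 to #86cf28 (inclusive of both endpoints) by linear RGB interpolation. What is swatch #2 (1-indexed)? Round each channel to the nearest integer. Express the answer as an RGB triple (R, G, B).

With 5 swatches and endpoints inclusive, swatch 2 sits at t = (2 − 1)/(5 − 1) = 1/4 ≈ 0.25.
#9d3734 → (157, 55, 52); #86cf28 → (134, 207, 40).
R = 157 + 0.25 × (134 − 157) = 151.25 → 151
G = 55 + 0.25 × (207 − 55) = 93 → 93
B = 52 + 0.25 × (40 − 52) = 49 → 49

(151, 93, 49)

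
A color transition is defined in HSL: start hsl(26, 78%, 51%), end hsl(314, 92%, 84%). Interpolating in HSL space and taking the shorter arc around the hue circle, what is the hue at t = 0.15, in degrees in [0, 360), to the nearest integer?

Hue: 314 − 26 = 288°, but |288| > 180 so the shorter arc goes the other way: Δh = 288 − 360 = -72°.
H = 26 + 0.15 × (-72) = 15.2 → 15°

15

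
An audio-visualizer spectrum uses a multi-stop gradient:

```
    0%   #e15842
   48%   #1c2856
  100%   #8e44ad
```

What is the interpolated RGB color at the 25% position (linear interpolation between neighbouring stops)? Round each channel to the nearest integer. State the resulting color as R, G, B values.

(122, 63, 76)

25% lies between the 0% and 48% stops, so the local fraction is t = (25 − 0)/(48 − 0) = 25/48 ≈ 0.5208.
#e15842 → (225, 88, 66); #1c2856 → (28, 40, 86).
R = 225 + 0.5208 × (28 − 225) = 122.402 → 122
G = 88 + 0.5208 × (40 − 88) = 63.002 → 63
B = 66 + 0.5208 × (86 − 66) = 76.416 → 76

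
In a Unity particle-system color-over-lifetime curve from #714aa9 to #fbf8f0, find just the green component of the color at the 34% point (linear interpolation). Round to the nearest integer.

133

G₁ = 74 (from #714aa9), G₂ = 248 (from #fbf8f0).
G = 74 + 0.34 × (248 − 74) = 133.16 → 133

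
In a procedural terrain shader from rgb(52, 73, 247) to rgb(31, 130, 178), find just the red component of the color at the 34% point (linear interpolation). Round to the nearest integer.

45

R = 52 + 0.34 × (31 − 52) = 44.86 → 45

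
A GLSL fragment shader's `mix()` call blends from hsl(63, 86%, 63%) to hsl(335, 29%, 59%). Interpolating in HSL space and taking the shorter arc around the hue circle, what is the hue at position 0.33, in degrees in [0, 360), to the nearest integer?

34

Hue: 335 − 63 = 272°, but |272| > 180 so the shorter arc goes the other way: Δh = 272 − 360 = -88°.
H = 63 + 0.33 × (-88) = 33.96 → 34°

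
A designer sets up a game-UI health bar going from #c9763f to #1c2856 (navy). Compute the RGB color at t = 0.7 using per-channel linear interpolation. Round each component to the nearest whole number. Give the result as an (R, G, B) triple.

#c9763f → (201, 118, 63); #1c2856 → (28, 40, 86).
R = 201 + 0.7 × (28 − 201) = 201 + 0.7 × -173 = 79.9 → 80
G = 118 + 0.7 × (40 − 118) = 118 + 0.7 × -78 = 63.4 → 63
B = 63 + 0.7 × (86 − 63) = 63 + 0.7 × 23 = 79.1 → 79

(80, 63, 79)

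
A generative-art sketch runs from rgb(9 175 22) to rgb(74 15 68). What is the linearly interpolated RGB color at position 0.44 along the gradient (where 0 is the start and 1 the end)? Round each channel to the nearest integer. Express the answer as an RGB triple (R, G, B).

(38, 105, 42)

R = 9 + 0.44 × (74 − 9) = 9 + 0.44 × 65 = 37.6 → 38
G = 175 + 0.44 × (15 − 175) = 175 + 0.44 × -160 = 104.6 → 105
B = 22 + 0.44 × (68 − 22) = 22 + 0.44 × 46 = 42.24 → 42
So the blended color is (38, 105, 42), about #26692a.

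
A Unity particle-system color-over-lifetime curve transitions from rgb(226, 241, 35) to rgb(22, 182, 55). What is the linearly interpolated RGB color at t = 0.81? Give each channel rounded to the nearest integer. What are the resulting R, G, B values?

(61, 193, 51)

R = 226 + 0.81 × (22 − 226) = 226 + 0.81 × -204 = 60.76 → 61
G = 241 + 0.81 × (182 − 241) = 241 + 0.81 × -59 = 193.21 → 193
B = 35 + 0.81 × (55 − 35) = 35 + 0.81 × 20 = 51.2 → 51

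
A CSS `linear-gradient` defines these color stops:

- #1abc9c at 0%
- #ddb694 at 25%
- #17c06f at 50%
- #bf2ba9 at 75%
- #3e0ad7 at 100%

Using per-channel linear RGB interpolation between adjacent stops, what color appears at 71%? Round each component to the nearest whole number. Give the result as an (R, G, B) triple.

(164, 67, 160)

71% lies between the 50% and 75% stops, so the local fraction is t = (71 − 50)/(75 − 50) = 21/25 ≈ 0.84.
#17c06f → (23, 192, 111); #bf2ba9 → (191, 43, 169).
R = 23 + 0.84 × (191 − 23) = 164.12 → 164
G = 192 + 0.84 × (43 − 192) = 66.84 → 67
B = 111 + 0.84 × (169 − 111) = 159.72 → 160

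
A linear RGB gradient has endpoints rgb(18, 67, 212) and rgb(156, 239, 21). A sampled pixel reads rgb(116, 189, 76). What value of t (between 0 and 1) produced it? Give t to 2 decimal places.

0.71

Invert the lerp on the B channel (largest span, 191): t = (76 − 212) / (21 − 212) = -136/-191 = 0.71204.
Check on R: (116 − 18)/(156 − 18) = 0.7101 ✓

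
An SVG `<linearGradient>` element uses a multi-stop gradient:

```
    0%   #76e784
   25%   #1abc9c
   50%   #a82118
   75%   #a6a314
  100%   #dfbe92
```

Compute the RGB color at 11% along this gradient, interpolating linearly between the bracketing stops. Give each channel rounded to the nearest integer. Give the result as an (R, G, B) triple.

(78, 212, 143)

11% lies between the 0% and 25% stops, so the local fraction is t = (11 − 0)/(25 − 0) = 11/25 ≈ 0.44.
#76e784 → (118, 231, 132); #1abc9c → (26, 188, 156).
R = 118 + 0.44 × (26 − 118) = 77.52 → 78
G = 231 + 0.44 × (188 − 231) = 212.08 → 212
B = 132 + 0.44 × (156 − 132) = 142.56 → 143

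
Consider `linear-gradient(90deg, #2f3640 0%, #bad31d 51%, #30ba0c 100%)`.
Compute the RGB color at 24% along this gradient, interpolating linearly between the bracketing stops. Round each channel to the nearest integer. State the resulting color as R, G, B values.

24% lies between the 0% and 51% stops, so the local fraction is t = (24 − 0)/(51 − 0) = 24/51 ≈ 0.4706.
#2f3640 → (47, 54, 64); #bad31d → (186, 211, 29).
R = 47 + 0.4706 × (186 − 47) = 112.413 → 112
G = 54 + 0.4706 × (211 − 54) = 127.884 → 128
B = 64 + 0.4706 × (29 − 64) = 47.529 → 48

(112, 128, 48)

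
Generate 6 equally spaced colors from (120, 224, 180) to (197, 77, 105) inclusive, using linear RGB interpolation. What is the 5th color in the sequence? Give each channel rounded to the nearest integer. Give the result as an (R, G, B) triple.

(182, 106, 120)

With 6 swatches and endpoints inclusive, swatch 5 sits at t = (5 − 1)/(6 − 1) = 4/5 ≈ 0.8.
R = 120 + 0.8 × (197 − 120) = 181.6 → 182
G = 224 + 0.8 × (77 − 224) = 106.4 → 106
B = 180 + 0.8 × (105 − 180) = 120 → 120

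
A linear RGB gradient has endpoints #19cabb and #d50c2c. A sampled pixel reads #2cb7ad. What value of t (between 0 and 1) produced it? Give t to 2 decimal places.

0.10

Invert the lerp on the G channel (largest span, 190): t = (183 − 202) / (12 − 202) = -19/-190 = 0.1.
Check on R: (44 − 25)/(213 − 25) = 0.1011 ✓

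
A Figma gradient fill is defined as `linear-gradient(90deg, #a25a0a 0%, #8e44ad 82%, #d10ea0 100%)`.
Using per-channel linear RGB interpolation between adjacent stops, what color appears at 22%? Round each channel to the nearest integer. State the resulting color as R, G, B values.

22% lies between the 0% and 82% stops, so the local fraction is t = (22 − 0)/(82 − 0) = 22/82 ≈ 0.2683.
#a25a0a → (162, 90, 10); #8e44ad → (142, 68, 173).
R = 162 + 0.2683 × (142 − 162) = 156.634 → 157
G = 90 + 0.2683 × (68 − 90) = 84.097 → 84
B = 10 + 0.2683 × (173 − 10) = 53.733 → 54

(157, 84, 54)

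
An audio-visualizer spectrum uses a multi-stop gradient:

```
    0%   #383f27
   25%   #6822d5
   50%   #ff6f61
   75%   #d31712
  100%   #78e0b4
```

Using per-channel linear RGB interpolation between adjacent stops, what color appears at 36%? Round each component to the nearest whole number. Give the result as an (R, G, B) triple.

36% lies between the 25% and 50% stops, so the local fraction is t = (36 − 25)/(50 − 25) = 11/25 ≈ 0.44.
#6822d5 → (104, 34, 213); #ff6f61 → (255, 111, 97).
R = 104 + 0.44 × (255 − 104) = 170.44 → 170
G = 34 + 0.44 × (111 − 34) = 67.88 → 68
B = 213 + 0.44 × (97 − 213) = 161.96 → 162

(170, 68, 162)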